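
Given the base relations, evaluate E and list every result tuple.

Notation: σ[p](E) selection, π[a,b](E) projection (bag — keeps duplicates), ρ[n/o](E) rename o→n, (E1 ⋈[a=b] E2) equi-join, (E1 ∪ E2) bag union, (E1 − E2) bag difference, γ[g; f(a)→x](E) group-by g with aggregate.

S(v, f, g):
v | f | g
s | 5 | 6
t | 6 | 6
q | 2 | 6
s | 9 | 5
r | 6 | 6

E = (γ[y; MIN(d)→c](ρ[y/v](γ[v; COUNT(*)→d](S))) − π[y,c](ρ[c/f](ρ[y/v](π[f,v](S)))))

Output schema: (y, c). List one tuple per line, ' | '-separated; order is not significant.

Stepwise |·|:
  S → 5
  γ[v; COUNT(*)→d](S) → 4
  ρ[y/v](γ[v; COUNT(*)→d](S)) → 4
  γ[y; MIN(d)→c](ρ[y/v](γ[v; COUNT(*)→d](S))) → 4
  S → 5
  π[f,v](S) → 5
  ρ[y/v](π[f,v](S)) → 5
  ρ[c/f](ρ[y/v](π[f,v](S))) → 5
  π[y,c](ρ[c/f](ρ[y/v](π[f,v](S)))) → 5
  (γ[y; MIN(d)→c](ρ[y/v](γ[v; COUNT(*)→d](S))) − π[y,c](ρ[c/f](ρ[y/v](π[f,v](S))))) → 4

== RESULT ==
y | c
q | 1
r | 1
s | 2
t | 1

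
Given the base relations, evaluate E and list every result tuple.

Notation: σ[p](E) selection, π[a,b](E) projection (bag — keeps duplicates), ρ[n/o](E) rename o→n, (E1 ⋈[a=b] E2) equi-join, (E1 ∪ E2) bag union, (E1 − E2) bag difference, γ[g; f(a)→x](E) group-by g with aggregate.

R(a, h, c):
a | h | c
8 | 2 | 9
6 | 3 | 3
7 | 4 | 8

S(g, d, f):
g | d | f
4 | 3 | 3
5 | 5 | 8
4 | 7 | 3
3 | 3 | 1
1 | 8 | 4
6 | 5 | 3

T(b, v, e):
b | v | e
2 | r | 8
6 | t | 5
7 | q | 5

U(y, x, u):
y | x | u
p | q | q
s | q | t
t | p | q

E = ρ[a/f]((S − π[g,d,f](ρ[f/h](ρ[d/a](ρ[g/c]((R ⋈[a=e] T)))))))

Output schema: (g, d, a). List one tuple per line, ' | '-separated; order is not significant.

Subexpression sizes:
  S → 6
  R → 3
  T → 3
  (R ⋈[a=e] T) → 1
  ρ[g/c]((R ⋈[a=e] T)) → 1
  ρ[d/a](ρ[g/c]((R ⋈[a=e] T))) → 1
  ρ[f/h](ρ[d/a](ρ[g/c]((R ⋈[a=e] T)))) → 1
  π[g,d,f](ρ[f/h](ρ[d/a](ρ[g/c]((R ⋈[a=e] T))))) → 1
  (S − π[g,d,f](ρ[f/h](ρ[d/a](ρ[g/c]((R ⋈[a=e] T)))))) → 6
  ρ[a/f]((S − π[g,d,f](ρ[f/h](ρ[d/a](ρ[g/c]((R ⋈[a=e] T))))))) → 6

== RESULT ==
g | d | a
1 | 8 | 4
3 | 3 | 1
4 | 3 | 3
4 | 7 | 3
5 | 5 | 8
6 | 5 | 3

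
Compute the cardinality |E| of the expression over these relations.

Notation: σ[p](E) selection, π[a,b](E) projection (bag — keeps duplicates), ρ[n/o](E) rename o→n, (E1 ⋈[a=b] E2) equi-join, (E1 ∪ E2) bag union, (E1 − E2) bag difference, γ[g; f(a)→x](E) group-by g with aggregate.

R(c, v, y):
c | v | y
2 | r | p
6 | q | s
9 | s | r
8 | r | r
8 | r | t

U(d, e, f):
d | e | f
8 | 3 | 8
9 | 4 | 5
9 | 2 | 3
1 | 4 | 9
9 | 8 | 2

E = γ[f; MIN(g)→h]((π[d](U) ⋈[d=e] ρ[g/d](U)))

Row counts bottom-up:
  U → 5
  π[d](U) → 5
  U → 5
  ρ[g/d](U) → 5
  (π[d](U) ⋈[d=e] ρ[g/d](U)) → 1
  γ[f; MIN(g)→h]((π[d](U) ⋈[d=e] ρ[g/d](U))) → 1

|E| = 1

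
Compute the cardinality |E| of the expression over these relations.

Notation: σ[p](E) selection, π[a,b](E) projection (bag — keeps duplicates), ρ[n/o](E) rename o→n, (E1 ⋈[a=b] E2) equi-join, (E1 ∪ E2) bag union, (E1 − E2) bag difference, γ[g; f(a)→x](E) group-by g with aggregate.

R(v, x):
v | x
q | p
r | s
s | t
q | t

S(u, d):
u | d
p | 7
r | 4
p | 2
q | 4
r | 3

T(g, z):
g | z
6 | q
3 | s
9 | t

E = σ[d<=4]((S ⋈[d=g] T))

Per-node cardinality:
  S → 5
  T → 3
  (S ⋈[d=g] T) → 1
  σ[d<=4]((S ⋈[d=g] T)) → 1

|E| = 1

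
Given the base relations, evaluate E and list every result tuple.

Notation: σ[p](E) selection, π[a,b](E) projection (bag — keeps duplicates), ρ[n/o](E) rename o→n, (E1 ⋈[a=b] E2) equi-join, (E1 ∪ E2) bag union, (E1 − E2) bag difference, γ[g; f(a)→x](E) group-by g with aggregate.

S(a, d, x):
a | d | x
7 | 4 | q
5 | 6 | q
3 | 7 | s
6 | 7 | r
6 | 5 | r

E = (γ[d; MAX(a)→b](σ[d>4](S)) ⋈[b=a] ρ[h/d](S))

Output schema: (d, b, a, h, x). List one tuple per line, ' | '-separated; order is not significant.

Subexpression sizes:
  S → 5
  σ[d>4](S) → 4
  γ[d; MAX(a)→b](σ[d>4](S)) → 3
  S → 5
  ρ[h/d](S) → 5
  (γ[d; MAX(a)→b](σ[d>4](S)) ⋈[b=a] ρ[h/d](S)) → 5

== RESULT ==
d | b | a | h | x
5 | 6 | 6 | 5 | r
5 | 6 | 6 | 7 | r
6 | 5 | 5 | 6 | q
7 | 6 | 6 | 5 | r
7 | 6 | 6 | 7 | r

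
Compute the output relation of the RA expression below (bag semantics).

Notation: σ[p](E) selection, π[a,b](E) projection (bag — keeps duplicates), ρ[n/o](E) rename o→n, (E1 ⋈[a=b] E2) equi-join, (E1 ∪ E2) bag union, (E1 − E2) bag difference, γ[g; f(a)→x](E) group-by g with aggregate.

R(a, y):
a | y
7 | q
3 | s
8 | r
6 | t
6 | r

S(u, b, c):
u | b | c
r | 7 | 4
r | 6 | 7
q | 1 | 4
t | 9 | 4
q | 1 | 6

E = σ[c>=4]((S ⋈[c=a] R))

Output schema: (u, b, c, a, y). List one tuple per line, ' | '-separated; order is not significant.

Subexpression sizes:
  S → 5
  R → 5
  (S ⋈[c=a] R) → 3
  σ[c>=4]((S ⋈[c=a] R)) → 3

== RESULT ==
u | b | c | a | y
q | 1 | 6 | 6 | r
q | 1 | 6 | 6 | t
r | 6 | 7 | 7 | q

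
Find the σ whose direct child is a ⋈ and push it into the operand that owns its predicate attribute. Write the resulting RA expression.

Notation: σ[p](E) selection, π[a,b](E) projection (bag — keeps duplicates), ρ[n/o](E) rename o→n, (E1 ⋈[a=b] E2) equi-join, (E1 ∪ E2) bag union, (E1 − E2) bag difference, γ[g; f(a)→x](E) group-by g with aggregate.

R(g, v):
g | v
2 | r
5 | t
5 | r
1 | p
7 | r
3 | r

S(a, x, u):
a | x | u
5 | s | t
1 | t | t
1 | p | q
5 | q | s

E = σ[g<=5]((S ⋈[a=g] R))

σ filters on g, owned by the right side.
E' = (S ⋈[a=g] σ[g<=5](R))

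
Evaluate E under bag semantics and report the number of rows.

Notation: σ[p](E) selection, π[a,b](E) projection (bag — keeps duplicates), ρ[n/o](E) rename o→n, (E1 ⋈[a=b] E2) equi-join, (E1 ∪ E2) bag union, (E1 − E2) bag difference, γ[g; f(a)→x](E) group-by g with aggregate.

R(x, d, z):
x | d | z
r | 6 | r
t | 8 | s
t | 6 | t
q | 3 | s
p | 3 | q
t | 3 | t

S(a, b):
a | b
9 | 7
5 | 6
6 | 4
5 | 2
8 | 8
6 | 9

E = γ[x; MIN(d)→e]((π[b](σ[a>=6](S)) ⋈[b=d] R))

Subexpression sizes:
  S → 6
  σ[a>=6](S) → 4
  π[b](σ[a>=6](S)) → 4
  R → 6
  (π[b](σ[a>=6](S)) ⋈[b=d] R) → 1
  γ[x; MIN(d)→e]((π[b](σ[a>=6](S)) ⋈[b=d] R)) → 1

|E| = 1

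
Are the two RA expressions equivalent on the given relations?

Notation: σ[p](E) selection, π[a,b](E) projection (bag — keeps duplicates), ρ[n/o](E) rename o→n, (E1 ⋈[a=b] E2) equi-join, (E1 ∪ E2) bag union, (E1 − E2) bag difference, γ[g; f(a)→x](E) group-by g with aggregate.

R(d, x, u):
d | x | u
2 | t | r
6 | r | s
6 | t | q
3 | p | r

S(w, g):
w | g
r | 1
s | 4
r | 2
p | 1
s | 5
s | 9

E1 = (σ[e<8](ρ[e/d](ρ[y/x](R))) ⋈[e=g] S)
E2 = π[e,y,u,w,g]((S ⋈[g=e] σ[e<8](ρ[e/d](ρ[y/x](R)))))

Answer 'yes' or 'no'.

E1 subexpression sizes:
  R → 4
  ρ[y/x](R) → 4
  ρ[e/d](ρ[y/x](R)) → 4
  σ[e<8](ρ[e/d](ρ[y/x](R))) → 4
  S → 6
  (σ[e<8](ρ[e/d](ρ[y/x](R))) ⋈[e=g] S) → 1
E2 subexpression sizes:
  S → 6
  R → 4
  ρ[y/x](R) → 4
  ρ[e/d](ρ[y/x](R)) → 4
  σ[e<8](ρ[e/d](ρ[y/x](R))) → 4
  (S ⋈[g=e] σ[e<8](ρ[e/d](ρ[y/x](R)))) → 1
  π[e,y,u,w,g]((S ⋈[g=e] σ[e<8](ρ[e/d](ρ[y/x](R))))) → 1

E1 and E2 produce the same multiset:
e | y | u | w | g
2 | t | r | r | 2

yes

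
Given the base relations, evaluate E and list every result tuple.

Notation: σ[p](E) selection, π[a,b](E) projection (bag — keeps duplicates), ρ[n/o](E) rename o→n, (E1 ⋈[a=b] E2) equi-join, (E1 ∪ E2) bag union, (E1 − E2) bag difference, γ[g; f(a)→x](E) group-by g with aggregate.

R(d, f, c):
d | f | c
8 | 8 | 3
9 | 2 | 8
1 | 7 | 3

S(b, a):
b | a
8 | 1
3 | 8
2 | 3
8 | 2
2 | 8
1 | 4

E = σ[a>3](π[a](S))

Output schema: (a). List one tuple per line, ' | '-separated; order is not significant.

Stepwise |·|:
  S → 6
  π[a](S) → 6
  σ[a>3](π[a](S)) → 3

== RESULT ==
a
4
8
8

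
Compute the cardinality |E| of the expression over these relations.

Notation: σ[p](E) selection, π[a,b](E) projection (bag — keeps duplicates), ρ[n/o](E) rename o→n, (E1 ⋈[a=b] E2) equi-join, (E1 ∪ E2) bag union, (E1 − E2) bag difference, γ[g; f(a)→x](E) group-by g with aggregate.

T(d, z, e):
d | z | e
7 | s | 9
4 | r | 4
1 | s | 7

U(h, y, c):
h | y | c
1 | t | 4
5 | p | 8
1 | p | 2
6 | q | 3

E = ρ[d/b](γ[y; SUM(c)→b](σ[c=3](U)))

Row counts bottom-up:
  U → 4
  σ[c=3](U) → 1
  γ[y; SUM(c)→b](σ[c=3](U)) → 1
  ρ[d/b](γ[y; SUM(c)→b](σ[c=3](U))) → 1

|E| = 1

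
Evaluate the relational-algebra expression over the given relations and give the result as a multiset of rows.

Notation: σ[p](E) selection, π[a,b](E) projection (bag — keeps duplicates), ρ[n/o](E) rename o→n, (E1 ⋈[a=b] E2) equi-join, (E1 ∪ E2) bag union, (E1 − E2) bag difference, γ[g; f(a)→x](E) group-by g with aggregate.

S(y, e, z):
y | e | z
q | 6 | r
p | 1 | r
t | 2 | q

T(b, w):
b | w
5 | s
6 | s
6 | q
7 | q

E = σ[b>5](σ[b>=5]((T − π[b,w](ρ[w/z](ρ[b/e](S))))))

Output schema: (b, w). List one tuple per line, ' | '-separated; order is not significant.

Row counts bottom-up:
  T → 4
  S → 3
  ρ[b/e](S) → 3
  ρ[w/z](ρ[b/e](S)) → 3
  π[b,w](ρ[w/z](ρ[b/e](S))) → 3
  (T − π[b,w](ρ[w/z](ρ[b/e](S)))) → 4
  σ[b>=5]((T − π[b,w](ρ[w/z](ρ[b/e](S))))) → 4
  σ[b>5](σ[b>=5]((T − π[b,w](ρ[w/z](ρ[b/e](S)))))) → 3

== RESULT ==
b | w
6 | q
6 | s
7 | q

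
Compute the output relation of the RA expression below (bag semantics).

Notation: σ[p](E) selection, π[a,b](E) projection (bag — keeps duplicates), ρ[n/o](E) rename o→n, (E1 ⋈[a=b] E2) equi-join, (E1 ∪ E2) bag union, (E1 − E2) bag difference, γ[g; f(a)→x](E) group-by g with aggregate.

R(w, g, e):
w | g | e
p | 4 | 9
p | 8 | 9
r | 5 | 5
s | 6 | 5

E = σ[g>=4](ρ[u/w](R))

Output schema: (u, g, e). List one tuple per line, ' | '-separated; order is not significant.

Row counts bottom-up:
  R → 4
  ρ[u/w](R) → 4
  σ[g>=4](ρ[u/w](R)) → 4

== RESULT ==
u | g | e
p | 4 | 9
p | 8 | 9
r | 5 | 5
s | 6 | 5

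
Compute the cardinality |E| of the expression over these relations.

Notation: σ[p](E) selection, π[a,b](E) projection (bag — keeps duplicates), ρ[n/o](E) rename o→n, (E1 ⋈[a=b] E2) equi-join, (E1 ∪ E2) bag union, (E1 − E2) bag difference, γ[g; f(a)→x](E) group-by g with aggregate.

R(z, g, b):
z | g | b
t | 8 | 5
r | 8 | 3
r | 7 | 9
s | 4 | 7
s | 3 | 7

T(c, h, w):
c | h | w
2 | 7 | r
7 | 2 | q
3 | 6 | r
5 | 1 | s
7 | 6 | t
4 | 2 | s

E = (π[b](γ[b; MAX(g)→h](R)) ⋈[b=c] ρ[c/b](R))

Per-node cardinality:
  R → 5
  γ[b; MAX(g)→h](R) → 4
  π[b](γ[b; MAX(g)→h](R)) → 4
  R → 5
  ρ[c/b](R) → 5
  (π[b](γ[b; MAX(g)→h](R)) ⋈[b=c] ρ[c/b](R)) → 5

|E| = 5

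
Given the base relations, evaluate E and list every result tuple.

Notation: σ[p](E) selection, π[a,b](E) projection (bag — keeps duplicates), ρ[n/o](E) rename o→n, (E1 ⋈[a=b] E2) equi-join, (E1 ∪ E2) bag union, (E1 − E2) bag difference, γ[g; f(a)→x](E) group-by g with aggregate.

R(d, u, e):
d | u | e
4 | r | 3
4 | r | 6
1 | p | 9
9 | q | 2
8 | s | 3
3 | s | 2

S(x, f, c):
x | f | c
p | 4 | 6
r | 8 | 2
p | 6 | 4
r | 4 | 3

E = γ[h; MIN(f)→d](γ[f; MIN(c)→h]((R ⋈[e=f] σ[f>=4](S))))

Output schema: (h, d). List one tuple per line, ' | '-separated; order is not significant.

Row counts bottom-up:
  R → 6
  S → 4
  σ[f>=4](S) → 4
  (R ⋈[e=f] σ[f>=4](S)) → 1
  γ[f; MIN(c)→h]((R ⋈[e=f] σ[f>=4](S))) → 1
  γ[h; MIN(f)→d](γ[f; MIN(c)→h]((R ⋈[e=f] σ[f>=4](S)))) → 1

== RESULT ==
h | d
4 | 6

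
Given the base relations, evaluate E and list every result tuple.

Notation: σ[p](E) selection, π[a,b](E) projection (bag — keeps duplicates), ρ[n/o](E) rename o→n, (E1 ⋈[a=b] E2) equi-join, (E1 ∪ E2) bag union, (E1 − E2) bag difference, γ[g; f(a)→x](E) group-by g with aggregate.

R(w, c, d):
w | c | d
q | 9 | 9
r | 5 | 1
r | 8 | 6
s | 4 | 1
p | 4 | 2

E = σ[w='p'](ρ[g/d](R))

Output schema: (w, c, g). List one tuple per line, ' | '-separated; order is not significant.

Per-node cardinality:
  R → 5
  ρ[g/d](R) → 5
  σ[w='p'](ρ[g/d](R)) → 1

== RESULT ==
w | c | g
p | 4 | 2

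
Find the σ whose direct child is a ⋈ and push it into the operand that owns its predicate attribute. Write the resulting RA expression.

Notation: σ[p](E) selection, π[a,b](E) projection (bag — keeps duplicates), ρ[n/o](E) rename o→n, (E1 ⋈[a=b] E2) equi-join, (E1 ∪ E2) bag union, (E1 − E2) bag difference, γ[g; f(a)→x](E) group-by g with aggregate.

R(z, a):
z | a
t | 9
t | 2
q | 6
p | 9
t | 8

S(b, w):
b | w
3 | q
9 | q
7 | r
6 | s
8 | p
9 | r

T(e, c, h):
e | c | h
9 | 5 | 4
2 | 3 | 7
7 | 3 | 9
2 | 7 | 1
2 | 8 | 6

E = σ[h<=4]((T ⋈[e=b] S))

σ filters on h, owned by the left side.
E' = (σ[h<=4](T) ⋈[e=b] S)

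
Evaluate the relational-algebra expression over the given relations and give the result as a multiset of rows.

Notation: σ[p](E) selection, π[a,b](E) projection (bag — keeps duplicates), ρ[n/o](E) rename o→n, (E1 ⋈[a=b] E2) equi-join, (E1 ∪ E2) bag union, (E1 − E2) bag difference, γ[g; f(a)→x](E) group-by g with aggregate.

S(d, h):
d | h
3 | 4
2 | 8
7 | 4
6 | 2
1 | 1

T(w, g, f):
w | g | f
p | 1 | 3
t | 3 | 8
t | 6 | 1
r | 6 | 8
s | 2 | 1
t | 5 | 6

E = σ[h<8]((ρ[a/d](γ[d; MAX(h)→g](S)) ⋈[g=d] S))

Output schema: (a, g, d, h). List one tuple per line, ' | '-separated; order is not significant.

Row counts bottom-up:
  S → 5
  γ[d; MAX(h)→g](S) → 5
  ρ[a/d](γ[d; MAX(h)→g](S)) → 5
  S → 5
  (ρ[a/d](γ[d; MAX(h)→g](S)) ⋈[g=d] S) → 2
  σ[h<8]((ρ[a/d](γ[d; MAX(h)→g](S)) ⋈[g=d] S)) → 1

== RESULT ==
a | g | d | h
1 | 1 | 1 | 1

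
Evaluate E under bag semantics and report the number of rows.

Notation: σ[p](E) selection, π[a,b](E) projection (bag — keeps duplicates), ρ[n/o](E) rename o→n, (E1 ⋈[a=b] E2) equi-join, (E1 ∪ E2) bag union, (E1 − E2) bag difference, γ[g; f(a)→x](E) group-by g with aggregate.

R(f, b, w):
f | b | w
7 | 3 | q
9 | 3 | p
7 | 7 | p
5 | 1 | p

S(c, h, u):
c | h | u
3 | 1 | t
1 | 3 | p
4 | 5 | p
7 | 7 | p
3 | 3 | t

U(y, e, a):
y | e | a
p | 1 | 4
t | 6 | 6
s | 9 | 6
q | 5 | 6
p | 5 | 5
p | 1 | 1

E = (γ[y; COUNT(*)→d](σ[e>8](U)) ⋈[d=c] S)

Subexpression sizes:
  U → 6
  σ[e>8](U) → 1
  γ[y; COUNT(*)→d](σ[e>8](U)) → 1
  S → 5
  (γ[y; COUNT(*)→d](σ[e>8](U)) ⋈[d=c] S) → 1

|E| = 1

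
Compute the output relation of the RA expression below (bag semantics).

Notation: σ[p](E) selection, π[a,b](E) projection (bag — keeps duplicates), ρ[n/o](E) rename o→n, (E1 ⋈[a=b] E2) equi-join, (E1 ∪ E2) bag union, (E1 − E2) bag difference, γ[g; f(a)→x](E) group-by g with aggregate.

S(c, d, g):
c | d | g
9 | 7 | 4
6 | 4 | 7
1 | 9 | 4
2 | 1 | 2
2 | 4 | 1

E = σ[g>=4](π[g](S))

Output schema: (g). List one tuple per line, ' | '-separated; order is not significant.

Per-node cardinality:
  S → 5
  π[g](S) → 5
  σ[g>=4](π[g](S)) → 3

== RESULT ==
g
4
4
7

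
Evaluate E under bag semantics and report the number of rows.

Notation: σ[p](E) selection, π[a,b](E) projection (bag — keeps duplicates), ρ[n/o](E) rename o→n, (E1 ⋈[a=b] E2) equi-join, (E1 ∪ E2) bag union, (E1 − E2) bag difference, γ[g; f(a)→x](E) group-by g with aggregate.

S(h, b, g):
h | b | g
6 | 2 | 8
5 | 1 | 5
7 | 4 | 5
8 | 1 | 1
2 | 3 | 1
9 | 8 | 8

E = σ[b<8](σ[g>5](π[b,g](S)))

Row counts bottom-up:
  S → 6
  π[b,g](S) → 6
  σ[g>5](π[b,g](S)) → 2
  σ[b<8](σ[g>5](π[b,g](S))) → 1

|E| = 1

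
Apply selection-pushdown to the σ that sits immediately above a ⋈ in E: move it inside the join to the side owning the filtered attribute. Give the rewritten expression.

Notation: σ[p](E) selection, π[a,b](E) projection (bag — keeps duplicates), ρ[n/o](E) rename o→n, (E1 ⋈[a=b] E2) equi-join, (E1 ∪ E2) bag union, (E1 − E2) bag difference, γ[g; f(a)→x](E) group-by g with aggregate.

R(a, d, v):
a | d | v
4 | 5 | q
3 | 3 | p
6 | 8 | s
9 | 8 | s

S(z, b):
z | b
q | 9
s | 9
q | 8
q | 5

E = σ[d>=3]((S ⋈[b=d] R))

σ filters on d, owned by the right side.
E' = (S ⋈[b=d] σ[d>=3](R))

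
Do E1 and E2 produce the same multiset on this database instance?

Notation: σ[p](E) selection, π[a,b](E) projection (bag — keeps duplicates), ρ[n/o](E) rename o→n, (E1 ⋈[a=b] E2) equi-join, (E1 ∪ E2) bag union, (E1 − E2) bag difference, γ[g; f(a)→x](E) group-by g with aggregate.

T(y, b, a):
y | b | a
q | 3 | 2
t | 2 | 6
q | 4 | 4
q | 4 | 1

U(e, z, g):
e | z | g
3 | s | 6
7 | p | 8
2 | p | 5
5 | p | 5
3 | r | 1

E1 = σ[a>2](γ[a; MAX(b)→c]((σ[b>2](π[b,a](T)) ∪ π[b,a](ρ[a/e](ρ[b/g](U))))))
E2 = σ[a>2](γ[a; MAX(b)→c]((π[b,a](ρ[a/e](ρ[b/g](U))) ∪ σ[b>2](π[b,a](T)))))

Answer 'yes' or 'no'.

E1 subexpression sizes:
  T → 4
  π[b,a](T) → 4
  σ[b>2](π[b,a](T)) → 3
  U → 5
  ρ[b/g](U) → 5
  ρ[a/e](ρ[b/g](U)) → 5
  π[b,a](ρ[a/e](ρ[b/g](U))) → 5
  (σ[b>2](π[b,a](T)) ∪ π[b,a](ρ[a/e](ρ[b/g](U)))) → 8
  γ[a; MAX(b)→c]((σ[b>2](π[b,a](T)) ∪ π[b,a](ρ[a/e](ρ[b/g](U))))) → 6
  σ[a>2](γ[a; MAX(b)→c]((σ[b>2](π[b,a](T)) ∪ π[b,a](ρ[a/e](ρ[b/g](U)))))) → 4
E2 subexpression sizes:
  U → 5
  ρ[b/g](U) → 5
  ρ[a/e](ρ[b/g](U)) → 5
  π[b,a](ρ[a/e](ρ[b/g](U))) → 5
  T → 4
  π[b,a](T) → 4
  σ[b>2](π[b,a](T)) → 3
  (π[b,a](ρ[a/e](ρ[b/g](U))) ∪ σ[b>2](π[b,a](T))) → 8
  γ[a; MAX(b)→c]((π[b,a](ρ[a/e](ρ[b/g](U))) ∪ σ[b>2](π[b,a](T)))) → 6
  σ[a>2](γ[a; MAX(b)→c]((π[b,a](ρ[a/e](ρ[b/g](U))) ∪ σ[b>2](π[b,a](T))))) → 4

E1 and E2 produce the same multiset:
a | c
3 | 6
4 | 4
5 | 5
7 | 8

yes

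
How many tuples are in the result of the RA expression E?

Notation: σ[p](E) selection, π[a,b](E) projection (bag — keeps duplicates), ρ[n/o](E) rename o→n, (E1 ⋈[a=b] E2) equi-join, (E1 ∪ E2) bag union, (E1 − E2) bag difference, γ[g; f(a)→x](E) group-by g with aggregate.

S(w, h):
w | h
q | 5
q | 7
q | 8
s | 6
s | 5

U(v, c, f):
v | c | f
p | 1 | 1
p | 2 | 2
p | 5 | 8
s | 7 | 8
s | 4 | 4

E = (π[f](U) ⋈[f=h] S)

Row counts bottom-up:
  U → 5
  π[f](U) → 5
  S → 5
  (π[f](U) ⋈[f=h] S) → 2

|E| = 2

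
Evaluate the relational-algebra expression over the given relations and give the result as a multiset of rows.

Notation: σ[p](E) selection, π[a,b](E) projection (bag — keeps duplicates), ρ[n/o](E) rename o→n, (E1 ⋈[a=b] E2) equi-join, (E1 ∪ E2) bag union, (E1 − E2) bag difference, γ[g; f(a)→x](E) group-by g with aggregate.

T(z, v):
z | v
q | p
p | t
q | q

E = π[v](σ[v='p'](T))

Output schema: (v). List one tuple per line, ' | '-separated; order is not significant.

Stepwise |·|:
  T → 3
  σ[v='p'](T) → 1
  π[v](σ[v='p'](T)) → 1

== RESULT ==
v
p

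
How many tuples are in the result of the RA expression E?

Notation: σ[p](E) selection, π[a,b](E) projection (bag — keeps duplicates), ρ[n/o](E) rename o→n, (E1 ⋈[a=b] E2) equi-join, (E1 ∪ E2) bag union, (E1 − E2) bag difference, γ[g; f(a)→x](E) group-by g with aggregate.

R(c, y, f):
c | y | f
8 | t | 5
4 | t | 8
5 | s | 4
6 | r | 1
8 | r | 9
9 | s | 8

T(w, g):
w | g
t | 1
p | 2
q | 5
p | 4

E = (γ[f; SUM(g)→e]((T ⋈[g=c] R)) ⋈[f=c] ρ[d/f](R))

Subexpression sizes:
  T → 4
  R → 6
  (T ⋈[g=c] R) → 2
  γ[f; SUM(g)→e]((T ⋈[g=c] R)) → 2
  R → 6
  ρ[d/f](R) → 6
  (γ[f; SUM(g)→e]((T ⋈[g=c] R)) ⋈[f=c] ρ[d/f](R)) → 3

|E| = 3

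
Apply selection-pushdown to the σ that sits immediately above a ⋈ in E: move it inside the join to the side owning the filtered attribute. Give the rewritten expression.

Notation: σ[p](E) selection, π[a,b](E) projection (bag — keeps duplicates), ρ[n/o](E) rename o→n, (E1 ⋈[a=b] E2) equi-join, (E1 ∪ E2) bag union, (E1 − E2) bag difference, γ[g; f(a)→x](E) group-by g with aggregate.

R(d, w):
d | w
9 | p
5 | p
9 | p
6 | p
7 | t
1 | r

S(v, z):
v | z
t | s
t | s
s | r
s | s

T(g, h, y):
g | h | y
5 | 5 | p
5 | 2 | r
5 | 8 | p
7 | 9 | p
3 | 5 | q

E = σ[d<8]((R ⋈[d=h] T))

σ filters on d, owned by the left side.
E' = (σ[d<8](R) ⋈[d=h] T)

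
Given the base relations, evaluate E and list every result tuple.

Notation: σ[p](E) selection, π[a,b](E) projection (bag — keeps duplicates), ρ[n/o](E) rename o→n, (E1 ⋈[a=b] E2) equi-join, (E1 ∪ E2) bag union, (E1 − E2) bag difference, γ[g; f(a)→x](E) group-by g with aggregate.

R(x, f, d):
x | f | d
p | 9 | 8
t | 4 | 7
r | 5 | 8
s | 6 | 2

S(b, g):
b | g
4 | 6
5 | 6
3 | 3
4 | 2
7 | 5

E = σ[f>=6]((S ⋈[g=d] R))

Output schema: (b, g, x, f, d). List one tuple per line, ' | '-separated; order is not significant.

Stepwise |·|:
  S → 5
  R → 4
  (S ⋈[g=d] R) → 1
  σ[f>=6]((S ⋈[g=d] R)) → 1

== RESULT ==
b | g | x | f | d
4 | 2 | s | 6 | 2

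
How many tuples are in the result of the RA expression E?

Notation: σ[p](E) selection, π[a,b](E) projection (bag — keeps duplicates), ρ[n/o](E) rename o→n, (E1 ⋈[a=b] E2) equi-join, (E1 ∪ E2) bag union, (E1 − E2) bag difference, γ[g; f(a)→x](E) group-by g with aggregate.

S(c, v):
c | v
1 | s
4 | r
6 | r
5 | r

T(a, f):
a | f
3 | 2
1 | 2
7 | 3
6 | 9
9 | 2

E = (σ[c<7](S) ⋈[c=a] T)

Subexpression sizes:
  S → 4
  σ[c<7](S) → 4
  T → 5
  (σ[c<7](S) ⋈[c=a] T) → 2

|E| = 2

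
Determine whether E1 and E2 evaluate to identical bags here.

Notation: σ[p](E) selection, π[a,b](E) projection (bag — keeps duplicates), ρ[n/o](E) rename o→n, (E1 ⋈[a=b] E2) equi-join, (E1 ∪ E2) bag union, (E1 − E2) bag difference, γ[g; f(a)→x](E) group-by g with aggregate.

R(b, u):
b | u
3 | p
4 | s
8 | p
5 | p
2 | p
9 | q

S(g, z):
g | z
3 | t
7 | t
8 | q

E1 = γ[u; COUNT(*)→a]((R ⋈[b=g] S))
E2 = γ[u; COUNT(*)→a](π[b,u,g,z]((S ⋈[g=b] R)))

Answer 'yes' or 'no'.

E1 subexpression sizes:
  R → 6
  S → 3
  (R ⋈[b=g] S) → 2
  γ[u; COUNT(*)→a]((R ⋈[b=g] S)) → 1
E2 subexpression sizes:
  S → 3
  R → 6
  (S ⋈[g=b] R) → 2
  π[b,u,g,z]((S ⋈[g=b] R)) → 2
  γ[u; COUNT(*)→a](π[b,u,g,z]((S ⋈[g=b] R))) → 1

E1 and E2 produce the same multiset:
u | a
p | 2

yes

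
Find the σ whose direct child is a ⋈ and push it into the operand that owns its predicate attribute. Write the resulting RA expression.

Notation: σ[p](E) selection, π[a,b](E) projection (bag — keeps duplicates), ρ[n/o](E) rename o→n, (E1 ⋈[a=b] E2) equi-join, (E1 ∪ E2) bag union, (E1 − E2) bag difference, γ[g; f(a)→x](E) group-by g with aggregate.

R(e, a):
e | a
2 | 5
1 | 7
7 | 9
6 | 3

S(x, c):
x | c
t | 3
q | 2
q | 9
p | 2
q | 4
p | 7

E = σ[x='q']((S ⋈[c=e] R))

σ filters on x, owned by the left side.
E' = (σ[x='q'](S) ⋈[c=e] R)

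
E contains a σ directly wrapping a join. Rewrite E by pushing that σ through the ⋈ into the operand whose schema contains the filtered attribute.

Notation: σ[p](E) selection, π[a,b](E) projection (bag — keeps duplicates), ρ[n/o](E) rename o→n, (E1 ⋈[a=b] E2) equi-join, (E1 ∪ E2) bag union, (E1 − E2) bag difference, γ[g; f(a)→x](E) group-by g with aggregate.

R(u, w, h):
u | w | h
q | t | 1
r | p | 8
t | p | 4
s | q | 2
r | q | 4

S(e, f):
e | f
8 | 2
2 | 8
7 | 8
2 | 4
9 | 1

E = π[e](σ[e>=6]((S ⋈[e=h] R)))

σ filters on e, owned by the left side.
E' = π[e]((σ[e>=6](S) ⋈[e=h] R))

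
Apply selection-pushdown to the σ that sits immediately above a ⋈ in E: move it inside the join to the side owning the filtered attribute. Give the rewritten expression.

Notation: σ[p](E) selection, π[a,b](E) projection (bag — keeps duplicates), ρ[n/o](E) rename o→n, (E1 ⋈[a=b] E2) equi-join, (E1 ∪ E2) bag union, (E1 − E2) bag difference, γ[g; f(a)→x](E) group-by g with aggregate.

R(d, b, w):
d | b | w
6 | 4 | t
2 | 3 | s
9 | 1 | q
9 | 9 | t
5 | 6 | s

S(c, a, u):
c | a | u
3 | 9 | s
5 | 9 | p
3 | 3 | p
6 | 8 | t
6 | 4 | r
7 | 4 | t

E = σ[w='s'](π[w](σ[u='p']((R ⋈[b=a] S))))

σ filters on u, owned by the right side.
E' = σ[w='s'](π[w]((R ⋈[b=a] σ[u='p'](S))))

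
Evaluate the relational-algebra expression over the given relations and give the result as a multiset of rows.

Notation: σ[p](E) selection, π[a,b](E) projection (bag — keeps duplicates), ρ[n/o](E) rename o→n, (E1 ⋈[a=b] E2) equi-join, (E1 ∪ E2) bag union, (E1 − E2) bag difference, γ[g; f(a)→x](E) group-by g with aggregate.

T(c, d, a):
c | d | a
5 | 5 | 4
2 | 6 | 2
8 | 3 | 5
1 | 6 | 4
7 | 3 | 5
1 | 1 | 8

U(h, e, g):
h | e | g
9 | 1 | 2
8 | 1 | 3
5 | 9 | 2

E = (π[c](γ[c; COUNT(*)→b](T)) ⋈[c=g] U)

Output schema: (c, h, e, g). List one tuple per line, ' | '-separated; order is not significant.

Stepwise |·|:
  T → 6
  γ[c; COUNT(*)→b](T) → 5
  π[c](γ[c; COUNT(*)→b](T)) → 5
  U → 3
  (π[c](γ[c; COUNT(*)→b](T)) ⋈[c=g] U) → 2

== RESULT ==
c | h | e | g
2 | 5 | 9 | 2
2 | 9 | 1 | 2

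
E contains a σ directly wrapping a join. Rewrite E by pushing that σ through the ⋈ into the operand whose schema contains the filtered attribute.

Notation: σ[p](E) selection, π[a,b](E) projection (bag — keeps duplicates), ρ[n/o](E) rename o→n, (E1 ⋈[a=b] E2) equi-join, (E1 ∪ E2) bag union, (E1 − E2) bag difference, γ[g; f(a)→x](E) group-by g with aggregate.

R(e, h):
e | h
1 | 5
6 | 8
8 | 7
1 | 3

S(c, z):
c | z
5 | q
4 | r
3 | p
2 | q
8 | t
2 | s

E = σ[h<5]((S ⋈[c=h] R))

σ filters on h, owned by the right side.
E' = (S ⋈[c=h] σ[h<5](R))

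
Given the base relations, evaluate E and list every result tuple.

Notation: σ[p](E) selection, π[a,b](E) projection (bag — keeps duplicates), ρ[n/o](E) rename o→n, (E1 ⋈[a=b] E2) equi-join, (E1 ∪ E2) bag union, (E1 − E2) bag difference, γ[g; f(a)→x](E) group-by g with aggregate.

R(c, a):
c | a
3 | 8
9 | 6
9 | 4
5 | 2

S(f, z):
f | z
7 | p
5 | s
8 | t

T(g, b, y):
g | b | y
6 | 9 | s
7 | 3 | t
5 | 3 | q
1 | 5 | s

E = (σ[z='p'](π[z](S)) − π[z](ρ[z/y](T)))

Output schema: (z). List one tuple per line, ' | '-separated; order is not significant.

Stepwise |·|:
  S → 3
  π[z](S) → 3
  σ[z='p'](π[z](S)) → 1
  T → 4
  ρ[z/y](T) → 4
  π[z](ρ[z/y](T)) → 4
  (σ[z='p'](π[z](S)) − π[z](ρ[z/y](T))) → 1

== RESULT ==
z
p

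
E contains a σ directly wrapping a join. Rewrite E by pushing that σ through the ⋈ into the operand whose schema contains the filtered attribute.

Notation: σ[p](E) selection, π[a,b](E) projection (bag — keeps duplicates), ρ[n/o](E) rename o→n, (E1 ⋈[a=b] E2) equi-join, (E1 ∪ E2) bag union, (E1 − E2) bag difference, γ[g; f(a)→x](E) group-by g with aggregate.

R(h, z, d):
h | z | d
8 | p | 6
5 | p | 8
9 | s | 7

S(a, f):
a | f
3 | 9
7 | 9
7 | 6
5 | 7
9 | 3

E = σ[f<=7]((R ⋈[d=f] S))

σ filters on f, owned by the right side.
E' = (R ⋈[d=f] σ[f<=7](S))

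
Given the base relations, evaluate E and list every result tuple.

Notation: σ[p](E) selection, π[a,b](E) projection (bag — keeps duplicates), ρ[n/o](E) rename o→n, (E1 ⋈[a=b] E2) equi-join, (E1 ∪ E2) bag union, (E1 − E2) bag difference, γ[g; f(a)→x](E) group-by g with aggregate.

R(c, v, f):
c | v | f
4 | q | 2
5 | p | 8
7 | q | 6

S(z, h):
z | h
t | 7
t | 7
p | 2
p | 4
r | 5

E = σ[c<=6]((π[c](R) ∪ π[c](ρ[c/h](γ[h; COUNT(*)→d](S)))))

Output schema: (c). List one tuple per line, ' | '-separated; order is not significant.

Row counts bottom-up:
  R → 3
  π[c](R) → 3
  S → 5
  γ[h; COUNT(*)→d](S) → 4
  ρ[c/h](γ[h; COUNT(*)→d](S)) → 4
  π[c](ρ[c/h](γ[h; COUNT(*)→d](S))) → 4
  (π[c](R) ∪ π[c](ρ[c/h](γ[h; COUNT(*)→d](S)))) → 7
  σ[c<=6]((π[c](R) ∪ π[c](ρ[c/h](γ[h; COUNT(*)→d](S))))) → 5

== RESULT ==
c
2
4
4
5
5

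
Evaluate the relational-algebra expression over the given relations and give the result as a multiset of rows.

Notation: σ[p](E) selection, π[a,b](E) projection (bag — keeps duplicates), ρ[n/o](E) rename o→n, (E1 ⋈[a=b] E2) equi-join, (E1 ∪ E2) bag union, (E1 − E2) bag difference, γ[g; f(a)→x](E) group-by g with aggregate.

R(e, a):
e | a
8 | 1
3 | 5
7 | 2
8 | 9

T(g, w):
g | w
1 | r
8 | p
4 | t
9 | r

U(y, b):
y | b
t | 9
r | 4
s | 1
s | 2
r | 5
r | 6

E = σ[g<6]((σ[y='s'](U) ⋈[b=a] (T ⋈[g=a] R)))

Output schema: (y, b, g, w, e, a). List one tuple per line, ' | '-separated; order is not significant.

Subexpression sizes:
  U → 6
  σ[y='s'](U) → 2
  T → 4
  R → 4
  (T ⋈[g=a] R) → 2
  (σ[y='s'](U) ⋈[b=a] (T ⋈[g=a] R)) → 1
  σ[g<6]((σ[y='s'](U) ⋈[b=a] (T ⋈[g=a] R))) → 1

== RESULT ==
y | b | g | w | e | a
s | 1 | 1 | r | 8 | 1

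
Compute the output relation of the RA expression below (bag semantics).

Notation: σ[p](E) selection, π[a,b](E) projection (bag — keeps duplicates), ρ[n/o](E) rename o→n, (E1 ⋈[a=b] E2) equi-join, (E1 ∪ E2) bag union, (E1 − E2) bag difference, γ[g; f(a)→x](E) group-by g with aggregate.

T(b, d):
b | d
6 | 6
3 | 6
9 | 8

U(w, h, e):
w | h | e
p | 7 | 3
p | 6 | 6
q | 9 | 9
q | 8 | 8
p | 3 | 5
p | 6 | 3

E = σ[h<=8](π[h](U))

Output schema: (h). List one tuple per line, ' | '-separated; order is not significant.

Subexpression sizes:
  U → 6
  π[h](U) → 6
  σ[h<=8](π[h](U)) → 5

== RESULT ==
h
3
6
6
7
8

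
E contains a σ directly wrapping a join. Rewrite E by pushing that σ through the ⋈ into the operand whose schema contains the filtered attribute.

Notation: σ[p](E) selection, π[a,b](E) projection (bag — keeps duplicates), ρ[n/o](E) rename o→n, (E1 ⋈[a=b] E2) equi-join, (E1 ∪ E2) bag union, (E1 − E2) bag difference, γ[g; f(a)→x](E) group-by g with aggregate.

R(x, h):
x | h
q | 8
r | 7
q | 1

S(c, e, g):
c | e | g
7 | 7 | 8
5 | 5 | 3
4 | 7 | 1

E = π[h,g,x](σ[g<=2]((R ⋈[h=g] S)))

σ filters on g, owned by the right side.
E' = π[h,g,x]((R ⋈[h=g] σ[g<=2](S)))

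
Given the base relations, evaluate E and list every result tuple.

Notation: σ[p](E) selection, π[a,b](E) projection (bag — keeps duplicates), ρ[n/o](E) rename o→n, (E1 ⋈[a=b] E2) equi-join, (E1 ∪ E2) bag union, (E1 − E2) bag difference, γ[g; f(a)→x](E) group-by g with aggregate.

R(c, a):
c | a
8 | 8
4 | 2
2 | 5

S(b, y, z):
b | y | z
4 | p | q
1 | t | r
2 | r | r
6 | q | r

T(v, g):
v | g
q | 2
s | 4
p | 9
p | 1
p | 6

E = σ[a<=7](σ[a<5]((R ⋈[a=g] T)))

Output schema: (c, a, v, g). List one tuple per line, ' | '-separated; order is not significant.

Subexpression sizes:
  R → 3
  T → 5
  (R ⋈[a=g] T) → 1
  σ[a<5]((R ⋈[a=g] T)) → 1
  σ[a<=7](σ[a<5]((R ⋈[a=g] T))) → 1

== RESULT ==
c | a | v | g
4 | 2 | q | 2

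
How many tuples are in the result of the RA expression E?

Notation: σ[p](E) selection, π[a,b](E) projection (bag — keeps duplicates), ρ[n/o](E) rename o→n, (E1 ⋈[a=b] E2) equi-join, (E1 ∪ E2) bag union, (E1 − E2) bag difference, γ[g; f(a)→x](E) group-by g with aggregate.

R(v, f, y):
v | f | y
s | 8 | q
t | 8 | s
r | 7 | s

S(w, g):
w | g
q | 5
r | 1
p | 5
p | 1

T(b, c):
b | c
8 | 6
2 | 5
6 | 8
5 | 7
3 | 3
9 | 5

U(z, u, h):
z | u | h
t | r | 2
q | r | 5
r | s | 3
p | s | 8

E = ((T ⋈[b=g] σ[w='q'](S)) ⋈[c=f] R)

Per-node cardinality:
  T → 6
  S → 4
  σ[w='q'](S) → 1
  (T ⋈[b=g] σ[w='q'](S)) → 1
  R → 3
  ((T ⋈[b=g] σ[w='q'](S)) ⋈[c=f] R) → 1

|E| = 1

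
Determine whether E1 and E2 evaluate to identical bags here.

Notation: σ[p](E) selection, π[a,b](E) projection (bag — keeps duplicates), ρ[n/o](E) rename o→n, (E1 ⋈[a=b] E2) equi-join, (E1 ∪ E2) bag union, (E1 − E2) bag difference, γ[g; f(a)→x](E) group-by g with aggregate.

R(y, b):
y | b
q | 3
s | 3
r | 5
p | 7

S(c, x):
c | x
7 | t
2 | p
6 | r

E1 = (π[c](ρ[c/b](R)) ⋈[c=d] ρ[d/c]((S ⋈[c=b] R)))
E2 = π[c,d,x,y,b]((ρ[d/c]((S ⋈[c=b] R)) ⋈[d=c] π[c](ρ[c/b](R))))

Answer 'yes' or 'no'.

E1 stepwise |·|:
  R → 4
  ρ[c/b](R) → 4
  π[c](ρ[c/b](R)) → 4
  S → 3
  R → 4
  (S ⋈[c=b] R) → 1
  ρ[d/c]((S ⋈[c=b] R)) → 1
  (π[c](ρ[c/b](R)) ⋈[c=d] ρ[d/c]((S ⋈[c=b] R))) → 1
E2 stepwise |·|:
  S → 3
  R → 4
  (S ⋈[c=b] R) → 1
  ρ[d/c]((S ⋈[c=b] R)) → 1
  R → 4
  ρ[c/b](R) → 4
  π[c](ρ[c/b](R)) → 4
  (ρ[d/c]((S ⋈[c=b] R)) ⋈[d=c] π[c](ρ[c/b](R))) → 1
  π[c,d,x,y,b]((ρ[d/c]((S ⋈[c=b] R)) ⋈[d=c] π[c](ρ[c/b](R)))) → 1

E1 and E2 produce the same multiset:
c | d | x | y | b
7 | 7 | t | p | 7

yes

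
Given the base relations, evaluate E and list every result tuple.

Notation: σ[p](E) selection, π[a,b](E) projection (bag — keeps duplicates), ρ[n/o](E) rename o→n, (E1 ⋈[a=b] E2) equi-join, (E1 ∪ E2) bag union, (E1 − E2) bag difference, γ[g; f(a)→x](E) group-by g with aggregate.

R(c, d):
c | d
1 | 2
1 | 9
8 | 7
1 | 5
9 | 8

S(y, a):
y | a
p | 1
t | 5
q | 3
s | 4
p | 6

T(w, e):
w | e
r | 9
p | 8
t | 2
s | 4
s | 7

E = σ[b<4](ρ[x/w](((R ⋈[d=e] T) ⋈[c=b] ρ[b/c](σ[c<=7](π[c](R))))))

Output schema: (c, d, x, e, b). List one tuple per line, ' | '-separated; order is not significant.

Subexpression sizes:
  R → 5
  T → 5
  (R ⋈[d=e] T) → 4
  R → 5
  π[c](R) → 5
  σ[c<=7](π[c](R)) → 3
  ρ[b/c](σ[c<=7](π[c](R))) → 3
  ((R ⋈[d=e] T) ⋈[c=b] ρ[b/c](σ[c<=7](π[c](R)))) → 6
  ρ[x/w](((R ⋈[d=e] T) ⋈[c=b] ρ[b/c](σ[c<=7](π[c](R))))) → 6
  σ[b<4](ρ[x/w](((R ⋈[d=e] T) ⋈[c=b] ρ[b/c](σ[c<=7](π[c](R)))))) → 6

== RESULT ==
c | d | x | e | b
1 | 2 | t | 2 | 1
1 | 2 | t | 2 | 1
1 | 2 | t | 2 | 1
1 | 9 | r | 9 | 1
1 | 9 | r | 9 | 1
1 | 9 | r | 9 | 1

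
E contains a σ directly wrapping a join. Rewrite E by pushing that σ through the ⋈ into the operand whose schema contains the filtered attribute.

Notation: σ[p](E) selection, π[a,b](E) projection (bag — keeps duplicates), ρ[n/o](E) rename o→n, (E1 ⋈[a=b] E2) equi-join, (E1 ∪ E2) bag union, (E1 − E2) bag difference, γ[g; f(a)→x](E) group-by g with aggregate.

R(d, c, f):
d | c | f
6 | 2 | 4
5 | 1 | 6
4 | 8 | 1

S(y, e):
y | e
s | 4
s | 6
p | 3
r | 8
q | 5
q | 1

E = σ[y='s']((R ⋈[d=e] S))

σ filters on y, owned by the right side.
E' = (R ⋈[d=e] σ[y='s'](S))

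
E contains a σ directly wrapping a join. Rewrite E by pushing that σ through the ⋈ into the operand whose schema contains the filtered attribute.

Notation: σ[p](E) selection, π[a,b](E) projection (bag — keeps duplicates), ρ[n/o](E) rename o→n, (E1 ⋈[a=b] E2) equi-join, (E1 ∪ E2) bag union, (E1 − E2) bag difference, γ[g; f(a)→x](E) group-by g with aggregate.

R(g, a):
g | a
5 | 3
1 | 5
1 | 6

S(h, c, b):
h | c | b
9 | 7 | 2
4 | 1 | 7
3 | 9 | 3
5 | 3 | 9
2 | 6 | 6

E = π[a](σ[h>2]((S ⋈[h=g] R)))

σ filters on h, owned by the left side.
E' = π[a]((σ[h>2](S) ⋈[h=g] R))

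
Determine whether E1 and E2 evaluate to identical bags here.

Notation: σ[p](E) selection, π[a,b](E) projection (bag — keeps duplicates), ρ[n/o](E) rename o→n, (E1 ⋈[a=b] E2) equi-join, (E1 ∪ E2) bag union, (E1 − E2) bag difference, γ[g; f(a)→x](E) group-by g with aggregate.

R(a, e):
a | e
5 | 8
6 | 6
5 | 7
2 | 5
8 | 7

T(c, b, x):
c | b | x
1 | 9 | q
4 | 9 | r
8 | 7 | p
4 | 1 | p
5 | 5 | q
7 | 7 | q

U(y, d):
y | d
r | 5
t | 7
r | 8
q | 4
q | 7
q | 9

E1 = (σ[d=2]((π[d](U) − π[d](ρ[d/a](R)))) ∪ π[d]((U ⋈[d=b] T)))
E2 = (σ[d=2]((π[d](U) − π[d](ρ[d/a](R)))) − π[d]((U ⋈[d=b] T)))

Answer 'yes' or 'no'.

E1 subexpression sizes:
  U → 6
  π[d](U) → 6
  R → 5
  ρ[d/a](R) → 5
  π[d](ρ[d/a](R)) → 5
  (π[d](U) − π[d](ρ[d/a](R))) → 4
  σ[d=2]((π[d](U) − π[d](ρ[d/a](R)))) → 0
  U → 6
  T → 6
  (U ⋈[d=b] T) → 7
  π[d]((U ⋈[d=b] T)) → 7
  (σ[d=2]((π[d](U) − π[d](ρ[d/a](R)))) ∪ π[d]((U ⋈[d=b] T))) → 7
E2 subexpression sizes:
  U → 6
  π[d](U) → 6
  R → 5
  ρ[d/a](R) → 5
  π[d](ρ[d/a](R)) → 5
  (π[d](U) − π[d](ρ[d/a](R))) → 4
  σ[d=2]((π[d](U) − π[d](ρ[d/a](R)))) → 0
  U → 6
  T → 6
  (U ⋈[d=b] T) → 7
  π[d]((U ⋈[d=b] T)) → 7
  (σ[d=2]((π[d](U) − π[d](ρ[d/a](R)))) − π[d]((U ⋈[d=b] T))) → 0

E1 result:
d
5
7
7
7
7
9
9
E2 result:
d
(0 rows)
Witness: (7,) appears 4× in E1 but 0× in E2.

no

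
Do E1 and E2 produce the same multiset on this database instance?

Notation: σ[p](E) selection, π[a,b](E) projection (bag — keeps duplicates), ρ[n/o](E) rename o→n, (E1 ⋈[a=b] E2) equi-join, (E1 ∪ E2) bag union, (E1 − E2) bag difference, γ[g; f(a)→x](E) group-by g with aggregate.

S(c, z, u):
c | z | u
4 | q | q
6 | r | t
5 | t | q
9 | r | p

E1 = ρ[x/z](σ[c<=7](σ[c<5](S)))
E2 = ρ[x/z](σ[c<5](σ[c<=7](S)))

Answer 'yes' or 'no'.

E1 per-node cardinality:
  S → 4
  σ[c<5](S) → 1
  σ[c<=7](σ[c<5](S)) → 1
  ρ[x/z](σ[c<=7](σ[c<5](S))) → 1
E2 per-node cardinality:
  S → 4
  σ[c<=7](S) → 3
  σ[c<5](σ[c<=7](S)) → 1
  ρ[x/z](σ[c<5](σ[c<=7](S))) → 1

E1 and E2 produce the same multiset:
c | x | u
4 | q | q

yes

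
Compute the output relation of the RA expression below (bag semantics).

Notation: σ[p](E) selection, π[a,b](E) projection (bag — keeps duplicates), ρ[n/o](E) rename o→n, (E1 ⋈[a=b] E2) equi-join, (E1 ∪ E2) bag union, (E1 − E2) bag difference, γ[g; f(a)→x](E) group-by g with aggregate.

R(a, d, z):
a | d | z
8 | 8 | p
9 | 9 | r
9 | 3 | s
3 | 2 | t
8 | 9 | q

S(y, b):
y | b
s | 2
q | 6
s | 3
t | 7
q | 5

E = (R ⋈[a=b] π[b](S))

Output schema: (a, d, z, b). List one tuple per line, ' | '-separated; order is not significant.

Subexpression sizes:
  R → 5
  S → 5
  π[b](S) → 5
  (R ⋈[a=b] π[b](S)) → 1

== RESULT ==
a | d | z | b
3 | 2 | t | 3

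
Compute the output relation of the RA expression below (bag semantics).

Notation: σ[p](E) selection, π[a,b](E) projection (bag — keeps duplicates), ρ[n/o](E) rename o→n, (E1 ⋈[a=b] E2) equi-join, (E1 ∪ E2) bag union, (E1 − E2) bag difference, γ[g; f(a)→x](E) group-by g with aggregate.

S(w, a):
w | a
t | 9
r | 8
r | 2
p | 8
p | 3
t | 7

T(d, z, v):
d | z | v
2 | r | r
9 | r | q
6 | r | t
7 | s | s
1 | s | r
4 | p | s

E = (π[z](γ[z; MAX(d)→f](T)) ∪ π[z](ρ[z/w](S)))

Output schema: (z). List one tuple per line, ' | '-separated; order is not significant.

Row counts bottom-up:
  T → 6
  γ[z; MAX(d)→f](T) → 3
  π[z](γ[z; MAX(d)→f](T)) → 3
  S → 6
  ρ[z/w](S) → 6
  π[z](ρ[z/w](S)) → 6
  (π[z](γ[z; MAX(d)→f](T)) ∪ π[z](ρ[z/w](S))) → 9

== RESULT ==
z
p
p
p
r
r
r
s
t
t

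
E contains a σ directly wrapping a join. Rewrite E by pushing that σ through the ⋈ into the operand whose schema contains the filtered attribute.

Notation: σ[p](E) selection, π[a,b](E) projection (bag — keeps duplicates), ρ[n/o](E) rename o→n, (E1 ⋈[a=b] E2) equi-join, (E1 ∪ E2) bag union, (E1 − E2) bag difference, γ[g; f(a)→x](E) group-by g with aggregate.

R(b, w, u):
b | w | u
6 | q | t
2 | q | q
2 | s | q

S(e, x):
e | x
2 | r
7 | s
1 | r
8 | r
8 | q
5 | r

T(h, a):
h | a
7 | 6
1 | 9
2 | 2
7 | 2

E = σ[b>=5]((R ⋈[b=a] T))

σ filters on b, owned by the left side.
E' = (σ[b>=5](R) ⋈[b=a] T)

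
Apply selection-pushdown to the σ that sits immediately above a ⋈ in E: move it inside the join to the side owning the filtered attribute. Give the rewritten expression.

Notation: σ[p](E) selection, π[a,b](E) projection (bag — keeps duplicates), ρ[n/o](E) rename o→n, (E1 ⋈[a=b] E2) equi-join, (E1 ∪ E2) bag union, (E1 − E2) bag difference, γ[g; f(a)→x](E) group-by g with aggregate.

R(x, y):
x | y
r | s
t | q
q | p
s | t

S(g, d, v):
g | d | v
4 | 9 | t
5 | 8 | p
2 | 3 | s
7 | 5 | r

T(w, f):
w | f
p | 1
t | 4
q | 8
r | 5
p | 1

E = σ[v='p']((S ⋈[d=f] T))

σ filters on v, owned by the left side.
E' = (σ[v='p'](S) ⋈[d=f] T)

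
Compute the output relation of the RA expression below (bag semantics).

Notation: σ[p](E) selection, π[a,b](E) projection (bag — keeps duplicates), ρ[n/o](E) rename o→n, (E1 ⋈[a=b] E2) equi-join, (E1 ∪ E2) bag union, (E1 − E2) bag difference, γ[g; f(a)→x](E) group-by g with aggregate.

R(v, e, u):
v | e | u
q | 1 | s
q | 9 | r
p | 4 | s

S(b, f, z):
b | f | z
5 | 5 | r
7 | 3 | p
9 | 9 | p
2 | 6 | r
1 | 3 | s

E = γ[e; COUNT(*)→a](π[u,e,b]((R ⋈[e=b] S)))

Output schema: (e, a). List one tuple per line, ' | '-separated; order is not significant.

Stepwise |·|:
  R → 3
  S → 5
  (R ⋈[e=b] S) → 2
  π[u,e,b]((R ⋈[e=b] S)) → 2
  γ[e; COUNT(*)→a](π[u,e,b]((R ⋈[e=b] S))) → 2

== RESULT ==
e | a
1 | 1
9 | 1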